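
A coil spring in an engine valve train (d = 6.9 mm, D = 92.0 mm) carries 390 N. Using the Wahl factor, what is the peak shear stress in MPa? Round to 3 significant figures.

Spring index C = D/d = 92.0/6.9 = 13.3333
K_W = (4C−1)/(4C−4) + 0.615/C = 52.333/49.333 + 0.0461 = 1.1069
τ₀ = 8FD/(πd³) = 8·390·92.0/(π·6.9³) = 287040/1032 = 278.13 MPa
τ_max = K·τ₀ = 1.1069 × 278.13 = 307.87 MPa

308 MPa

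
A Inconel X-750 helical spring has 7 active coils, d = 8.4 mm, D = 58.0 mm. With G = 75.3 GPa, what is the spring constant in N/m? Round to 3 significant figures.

k = Gd⁴/(8D³N_a) = (75.3×10³ × 8.4⁴) / (8 × 58.0³ × 7)
  = 3.74897e+08 / 1.09263e+07 = 34.312 N/mm = 34312 N/m

34300 N/m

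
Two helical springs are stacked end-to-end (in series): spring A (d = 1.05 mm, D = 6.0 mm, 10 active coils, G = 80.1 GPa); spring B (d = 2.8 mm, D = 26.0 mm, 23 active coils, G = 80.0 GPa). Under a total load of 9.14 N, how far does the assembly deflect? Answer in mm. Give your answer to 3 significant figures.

k_A = Gd⁴/(8D³N_a) = (80.1×10³)(1.05⁴)/(8·6.0³·10) = 5.6344 N/mm
k_B = Gd⁴/(8D³N_a) = (80.0×10³)(2.8⁴)/(8·26.0³·23) = 1.5205 N/mm
Series: 1/k_eq = 1/5.6344 + 1/1.5205 = 0.83516; k_eq = 1.1974 N/mm
δ = F/k_eq = 9.14/1.1974 = 7.6334 mm

7.63 mm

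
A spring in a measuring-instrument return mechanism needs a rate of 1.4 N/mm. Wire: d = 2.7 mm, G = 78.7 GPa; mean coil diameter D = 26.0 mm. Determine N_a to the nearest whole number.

N_a = Gd⁴/(8D³k) = (78.7×10³ × 2.7⁴)/(8 × 26.0³ × 1.4)
    = 4.18244e+06 / 196851 = 21.25 → 21 coils

21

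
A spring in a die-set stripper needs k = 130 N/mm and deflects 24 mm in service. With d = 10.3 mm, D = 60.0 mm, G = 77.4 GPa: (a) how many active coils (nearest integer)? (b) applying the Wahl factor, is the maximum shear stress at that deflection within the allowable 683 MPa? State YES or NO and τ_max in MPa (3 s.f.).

(a) 4 coils; (b) YES, τ_max = 533 MPa

N_a = Gd⁴/(8D³k) = (77.4×10³)(10.3⁴)/(8·60.0³·130) = 3.878 → N_a = 4
Actual rate k = Gd⁴/(8D³·4) = 126.03 N/mm
Working load F = kδ = 126.03·24 = 3024.8 N
C = 60.0/10.3 = 5.8252; K_W = (4C−1)/(4C−4)+0.615/C = 1.2610
τ_max = K_W·8FD/(πd³) = 1.2610·422.94 = 533.33 MPa
τ_max ≤ 683 MPa → acceptable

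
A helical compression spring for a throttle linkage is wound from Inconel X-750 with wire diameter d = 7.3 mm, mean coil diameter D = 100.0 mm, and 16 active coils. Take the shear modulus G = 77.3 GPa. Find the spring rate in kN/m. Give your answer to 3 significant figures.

1.71 kN/m

k = Gd⁴/(8D³N_a) = (77.3×10³ × 7.3⁴) / (8 × 100.0³ × 16)
  = 2.19518e+08 / 1.28e+08 = 1.715 N/mm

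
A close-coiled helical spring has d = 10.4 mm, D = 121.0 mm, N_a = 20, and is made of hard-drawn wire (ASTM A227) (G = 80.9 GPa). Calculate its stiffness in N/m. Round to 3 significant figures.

k = Gd⁴/(8D³N_a) = (80.9×10³ × 10.4⁴) / (8 × 121.0³ × 20)
  = 9.46416e+08 / 2.8345e+08 = 3.3389 N/mm = 3338.9 N/m

3340 N/m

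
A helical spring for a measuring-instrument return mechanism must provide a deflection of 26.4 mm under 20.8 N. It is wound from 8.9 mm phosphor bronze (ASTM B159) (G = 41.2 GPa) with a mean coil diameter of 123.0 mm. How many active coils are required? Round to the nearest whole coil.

22

Required rate k = F/δ = 20.8/26.4 = 0.78788 N/mm
N_a = Gd⁴/(8D³k) = (41.2×10³ × 8.9⁴)/(8 × 123.0³ × 0.78788)
    = 2.58498e+08 / 1.17291e+07 = 22.04 → 22 coils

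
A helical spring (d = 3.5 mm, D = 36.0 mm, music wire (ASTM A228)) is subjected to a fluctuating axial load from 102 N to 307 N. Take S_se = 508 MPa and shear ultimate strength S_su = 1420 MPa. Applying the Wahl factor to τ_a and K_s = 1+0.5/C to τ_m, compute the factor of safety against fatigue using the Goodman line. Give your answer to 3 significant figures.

C = D/d = 36.0/3.5 = 10.2857; K_W = (4C−1)/(4C−4)+0.615/C = 1.1406; K_s = 1+0.5/C = 1.0486
F_a = (F_max−F_min)/2 = 102.5 N; F_m = (F_max+F_min)/2 = 204.5 N
τ_a = K_W·8F_aD/(πd³) = 1.1406 × 219.16 = 249.97 MPa
τ_m = K_s·8F_mD/(πd³) = 1.0486 × 437.25 = 458.51 MPa
Goodman: 1/n_f = τ_a/S_se + τ_m/S_su = 249.97/508 + 458.51/1420 = 0.49206 + 0.32289 = 0.81495
n_f = 1/0.81495 = 1.227

1.23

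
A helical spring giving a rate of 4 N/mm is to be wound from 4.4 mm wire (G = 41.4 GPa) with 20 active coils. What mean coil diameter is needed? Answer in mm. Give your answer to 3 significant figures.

28.9 mm

D = (Gd⁴/(8N_a·k))^(1/3) = (41.4×10³·4.4⁴/(8·20·4))^(1/3)
  = (24245.5)^(1/3) = 28.9430 mm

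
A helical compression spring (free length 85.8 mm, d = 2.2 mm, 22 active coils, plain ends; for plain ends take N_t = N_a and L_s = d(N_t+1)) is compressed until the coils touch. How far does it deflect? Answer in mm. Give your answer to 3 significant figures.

N_t = 22; L_s = 2.2·23 = 50.6 mm
δ_solid = L₀ − L_s = 85.8 − 50.6 = 35.2 mm

35.2 mm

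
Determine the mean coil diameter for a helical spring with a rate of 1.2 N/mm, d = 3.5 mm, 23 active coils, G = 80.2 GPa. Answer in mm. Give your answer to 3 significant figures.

D = (Gd⁴/(8N_a·k))^(1/3) = (80.2×10³·3.5⁴/(8·23·1.2))^(1/3)
  = (54506.4)^(1/3) = 37.9154 mm

37.9 mm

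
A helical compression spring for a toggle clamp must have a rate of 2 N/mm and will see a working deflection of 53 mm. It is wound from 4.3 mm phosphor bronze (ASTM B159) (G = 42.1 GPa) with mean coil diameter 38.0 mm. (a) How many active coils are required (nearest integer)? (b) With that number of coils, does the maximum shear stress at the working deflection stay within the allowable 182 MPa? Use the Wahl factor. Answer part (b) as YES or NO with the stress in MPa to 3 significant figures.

N_a = Gd⁴/(8D³k) = (42.1×10³)(4.3⁴)/(8·38.0³·2) = 16.39 → N_a = 16
Actual rate k = Gd⁴/(8D³·16) = 2.0493 N/mm
Working load F = kδ = 2.0493·53 = 108.61 N
C = 38.0/4.3 = 8.8372; K_W = (4C−1)/(4C−4)+0.615/C = 1.1653
τ_max = K_W·8FD/(πd³) = 1.1653·132.19 = 154.04 MPa
τ_max ≤ 182 MPa → acceptable

(a) 16 coils; (b) YES, τ_max = 154 MPa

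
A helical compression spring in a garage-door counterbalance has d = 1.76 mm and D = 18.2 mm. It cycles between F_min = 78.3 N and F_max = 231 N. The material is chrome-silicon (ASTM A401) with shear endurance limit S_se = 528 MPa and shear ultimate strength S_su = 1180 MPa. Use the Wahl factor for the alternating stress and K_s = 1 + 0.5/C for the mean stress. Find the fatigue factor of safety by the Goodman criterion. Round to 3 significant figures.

0.389

C = D/d = 18.2/1.76 = 10.3409; K_W = (4C−1)/(4C−4)+0.615/C = 1.1398; K_s = 1+0.5/C = 1.0484
F_a = (F_max−F_min)/2 = 76.35 N; F_m = (F_max+F_min)/2 = 154.65 N
τ_a = K_W·8F_aD/(πd³) = 1.1398 × 649.06 = 739.77 MPa
τ_m = K_s·8F_mD/(πd³) = 1.0484 × 1314.7 = 1378.3 MPa
Goodman: 1/n_f = τ_a/S_se + τ_m/S_su = 739.77/528 + 1378.3/1180 = 1.40108 + 1.16801 = 2.5691
n_f = 1/2.5691 = 0.3892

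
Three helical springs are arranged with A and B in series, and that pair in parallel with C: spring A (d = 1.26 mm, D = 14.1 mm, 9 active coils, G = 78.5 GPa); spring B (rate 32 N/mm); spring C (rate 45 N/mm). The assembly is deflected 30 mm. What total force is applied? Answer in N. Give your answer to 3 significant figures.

1380 N

k_A = Gd⁴/(8D³N_a) = (78.5×10³)(1.26⁴)/(8·14.1³·9) = 0.98031 N/mm
Springs A,B series: k_AB = 1/(1/0.98031+1/32) = 0.95117 N/mm; parallel with C: k_eq = 0.95117+45 = 45.951 N/mm
F = k_eq·δ = 45.951·30 = 1378.5 N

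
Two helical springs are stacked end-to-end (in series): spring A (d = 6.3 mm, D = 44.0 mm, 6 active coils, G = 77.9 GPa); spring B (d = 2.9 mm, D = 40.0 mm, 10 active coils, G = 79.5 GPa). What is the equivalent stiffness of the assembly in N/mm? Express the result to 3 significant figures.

1.06 N/mm

k_A = Gd⁴/(8D³N_a) = (77.9×10³)(6.3⁴)/(8·44.0³·6) = 30.012 N/mm
k_B = Gd⁴/(8D³N_a) = (79.5×10³)(2.9⁴)/(8·40.0³·10) = 1.0982 N/mm
Series: 1/k_eq = 1/30.012 + 1/1.0982 = 0.94388; k_eq = 1.0595 N/mm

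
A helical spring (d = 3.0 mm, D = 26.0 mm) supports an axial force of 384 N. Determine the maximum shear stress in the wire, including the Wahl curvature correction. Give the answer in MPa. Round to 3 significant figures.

1100 MPa

Spring index C = D/d = 26.0/3.0 = 8.6667
K_W = (4C−1)/(4C−4) + 0.615/C = 33.667/30.667 + 0.0710 = 1.1688
τ₀ = 8FD/(πd³) = 8·384·26.0/(π·3.0³) = 79872/84.823 = 941.63 MPa
τ_max = K·τ₀ = 1.1688 × 941.63 = 1100.6 MPa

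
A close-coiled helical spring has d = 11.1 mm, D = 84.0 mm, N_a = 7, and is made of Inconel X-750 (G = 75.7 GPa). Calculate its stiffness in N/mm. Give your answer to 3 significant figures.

k = Gd⁴/(8D³N_a) = (75.7×10³ × 11.1⁴) / (8 × 84.0³ × 7)
  = 1.14918e+09 / 3.31914e+07 = 34.623 N/mm

34.6 N/mm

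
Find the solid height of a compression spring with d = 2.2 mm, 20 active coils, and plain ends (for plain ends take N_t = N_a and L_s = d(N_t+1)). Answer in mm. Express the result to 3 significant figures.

plain ends: N_t = N_a = 20
L_s = d·(N_t+1) = 2.2 × 21 = 46.2 mm

46.2 mm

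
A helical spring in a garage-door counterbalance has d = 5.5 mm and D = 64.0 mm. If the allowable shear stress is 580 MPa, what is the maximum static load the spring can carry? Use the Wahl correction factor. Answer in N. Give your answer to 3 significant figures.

C = D/d = 64.0/5.5 = 11.6364
K_W = (4C−1)/(4C−4) + 0.615/C = 45.545/42.545 + 0.0529 = 1.1234
τ_max = K·8FD/(πd³) → F_max = τ_allow·πd³/(8DK)
F_max = 580·π·5.5³/(8·64.0·1.1234) = 3.0316e+05/575.16 = 527.08 N

527 N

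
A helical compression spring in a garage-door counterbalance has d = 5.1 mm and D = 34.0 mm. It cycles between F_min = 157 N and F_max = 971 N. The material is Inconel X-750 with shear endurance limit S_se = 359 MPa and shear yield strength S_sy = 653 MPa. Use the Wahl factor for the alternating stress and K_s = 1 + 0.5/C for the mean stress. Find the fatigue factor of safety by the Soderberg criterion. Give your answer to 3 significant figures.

C = D/d = 34.0/5.1 = 6.6667; K_W = (4C−1)/(4C−4)+0.615/C = 1.2246; K_s = 1+0.5/C = 1.0750
F_a = (F_max−F_min)/2 = 407 N; F_m = (F_max+F_min)/2 = 564 N
τ_a = K_W·8F_aD/(πd³) = 1.2246 × 265.65 = 325.31 MPa
τ_m = K_s·8F_mD/(πd³) = 1.0750 × 368.12 = 395.73 MPa
Soderberg: 1/n_f = τ_a/S_se + τ_m/S_sy = 325.31/359 + 395.73/653 = 0.90616 + 0.60601 = 1.5122
n_f = 1/1.5122 = 0.6613

0.661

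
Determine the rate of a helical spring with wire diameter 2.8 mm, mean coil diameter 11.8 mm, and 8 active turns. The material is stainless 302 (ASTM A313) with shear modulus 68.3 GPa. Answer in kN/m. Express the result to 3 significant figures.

39.9 kN/m

k = Gd⁴/(8D³N_a) = (68.3×10³ × 2.8⁴) / (8 × 11.8³ × 8)
  = 4.1981e+06 / 105154 = 39.923 N/mm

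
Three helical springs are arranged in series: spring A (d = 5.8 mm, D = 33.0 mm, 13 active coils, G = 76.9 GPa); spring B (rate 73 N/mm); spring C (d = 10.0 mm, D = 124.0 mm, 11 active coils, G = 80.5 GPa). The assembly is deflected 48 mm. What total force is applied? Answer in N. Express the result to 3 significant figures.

k_A = Gd⁴/(8D³N_a) = (76.9×10³)(5.8⁴)/(8·33.0³·13) = 23.284 N/mm
k_C = Gd⁴/(8D³N_a) = (80.5×10³)(10.0⁴)/(8·124.0³·11) = 4.7979 N/mm
Series: 1/k_eq = 1/23.284 + 1/73 + 1/4.7979 = 0.26507; k_eq = 3.7726 N/mm
F = k_eq·δ = 3.7726·48 = 181.08 N

181 N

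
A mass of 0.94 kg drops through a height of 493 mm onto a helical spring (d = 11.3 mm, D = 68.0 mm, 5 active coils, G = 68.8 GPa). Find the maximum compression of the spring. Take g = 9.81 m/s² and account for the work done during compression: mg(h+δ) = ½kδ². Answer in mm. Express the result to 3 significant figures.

10.2 mm

k = Gd⁴/(8D³N_a) = (68.8×10³)(11.3⁴)/(8·68.0³·5) = 89.19 N/mm
W = mg = 0.94 × 9.81 = 9.2214 N
½kδ² − Wδ − Wh = 0 → δ = (W + √(W² + 2kWh))/k
δ = (9.2214 + √(85.034 + 810941))/89.19 = (9.2214 + 900.57)/89.19 = 10.201 mm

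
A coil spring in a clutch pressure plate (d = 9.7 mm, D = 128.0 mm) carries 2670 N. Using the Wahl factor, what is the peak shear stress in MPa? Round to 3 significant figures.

1060 MPa

Spring index C = D/d = 128.0/9.7 = 13.1959
K_W = (4C−1)/(4C−4) + 0.615/C = 51.784/48.784 + 0.0466 = 1.1081
τ₀ = 8FD/(πd³) = 8·2670·128.0/(π·9.7³) = 2.73408e+06/2867.2 = 953.56 MPa
τ_max = K·τ₀ = 1.1081 × 953.56 = 1056.6 MPa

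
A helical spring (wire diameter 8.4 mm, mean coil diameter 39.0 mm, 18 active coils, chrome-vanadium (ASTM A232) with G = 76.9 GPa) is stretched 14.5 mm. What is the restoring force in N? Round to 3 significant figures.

650 N

k = Gd⁴/(8D³N_a) = (76.9×10³)(8.4⁴)/(8·39.0³·18) = 44.822 N/mm
F = k·δ = 44.822 × 14.5 = 649.91 N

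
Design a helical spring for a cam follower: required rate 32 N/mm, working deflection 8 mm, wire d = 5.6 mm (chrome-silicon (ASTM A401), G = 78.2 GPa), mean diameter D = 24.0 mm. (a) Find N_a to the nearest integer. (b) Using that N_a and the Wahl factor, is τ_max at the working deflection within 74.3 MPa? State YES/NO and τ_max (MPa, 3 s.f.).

N_a = Gd⁴/(8D³k) = (78.2×10³)(5.6⁴)/(8·24.0³·32) = 21.73 → N_a = 22
Actual rate k = Gd⁴/(8D³·22) = 31.609 N/mm
Working load F = kδ = 31.609·8 = 252.87 N
C = 24.0/5.6 = 4.2857; K_W = (4C−1)/(4C−4)+0.615/C = 1.3718
τ_max = K_W·8FD/(πd³) = 1.3718·88.001 = 120.72 MPa
τ_max > 74.3 MPa → exceeds allowable

(a) 22 coils; (b) NO, τ_max = 121 MPa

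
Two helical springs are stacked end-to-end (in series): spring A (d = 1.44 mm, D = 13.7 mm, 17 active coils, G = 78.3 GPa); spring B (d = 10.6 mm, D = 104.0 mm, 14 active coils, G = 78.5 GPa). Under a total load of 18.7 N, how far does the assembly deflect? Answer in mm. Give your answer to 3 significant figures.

21.8 mm

k_A = Gd⁴/(8D³N_a) = (78.3×10³)(1.44⁴)/(8·13.7³·17) = 0.96274 N/mm
k_B = Gd⁴/(8D³N_a) = (78.5×10³)(10.6⁴)/(8·104.0³·14) = 7.8664 N/mm
Series: 1/k_eq = 1/0.96274 + 1/7.8664 = 1.1658; k_eq = 0.85777 N/mm
δ = F/k_eq = 18.7/0.85777 = 21.801 mm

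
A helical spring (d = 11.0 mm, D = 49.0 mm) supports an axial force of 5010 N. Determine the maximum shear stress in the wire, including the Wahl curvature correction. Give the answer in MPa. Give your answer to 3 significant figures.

636 MPa

Spring index C = D/d = 49.0/11.0 = 4.4545
K_W = (4C−1)/(4C−4) + 0.615/C = 16.818/13.818 + 0.1381 = 1.3552
τ₀ = 8FD/(πd³) = 8·5010·49.0/(π·11.0³) = 1.96392e+06/4181.5 = 469.67 MPa
τ_max = K·τ₀ = 1.3552 × 469.67 = 636.49 MPa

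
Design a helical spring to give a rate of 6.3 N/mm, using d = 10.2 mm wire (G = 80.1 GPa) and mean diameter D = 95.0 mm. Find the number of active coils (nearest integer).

N_a = Gd⁴/(8D³k) = (80.1×10³ × 10.2⁴)/(8 × 95.0³ × 6.3)
    = 8.67028e+08 / 4.32117e+07 = 20.06 → 20 coils

20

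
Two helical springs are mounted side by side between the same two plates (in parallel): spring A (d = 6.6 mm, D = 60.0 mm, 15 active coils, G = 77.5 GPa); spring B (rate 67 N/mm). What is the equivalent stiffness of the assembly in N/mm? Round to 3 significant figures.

k_A = Gd⁴/(8D³N_a) = (77.5×10³)(6.6⁴)/(8·60.0³·15) = 5.6734 N/mm
Parallel: k_eq = 5.6734 + 67 = 72.673 N/mm

72.7 N/mm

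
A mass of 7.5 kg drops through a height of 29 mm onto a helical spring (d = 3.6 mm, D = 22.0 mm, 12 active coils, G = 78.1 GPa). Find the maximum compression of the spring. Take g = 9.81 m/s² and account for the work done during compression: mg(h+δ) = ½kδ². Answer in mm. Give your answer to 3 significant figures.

24.8 mm

k = Gd⁴/(8D³N_a) = (78.1×10³)(3.6⁴)/(8·22.0³·12) = 12.833 N/mm
W = mg = 7.5 × 9.81 = 73.575 N
½kδ² − Wδ − Wh = 0 → δ = (W + √(W² + 2kWh))/k
δ = (73.575 + √(5413.3 + 54762.1))/12.833 = (73.575 + 245.31)/12.833 = 24.849 mm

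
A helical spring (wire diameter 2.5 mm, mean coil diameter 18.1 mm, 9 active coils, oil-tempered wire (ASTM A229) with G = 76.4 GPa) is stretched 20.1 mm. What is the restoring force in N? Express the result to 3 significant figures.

141 N

k = Gd⁴/(8D³N_a) = (76.4×10³)(2.5⁴)/(8·18.1³·9) = 6.9901 N/mm
F = k·δ = 6.9901 × 20.1 = 140.5 N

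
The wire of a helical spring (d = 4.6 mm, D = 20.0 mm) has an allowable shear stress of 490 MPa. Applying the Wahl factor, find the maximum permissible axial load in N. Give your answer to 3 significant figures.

C = D/d = 20.0/4.6 = 4.3478
K_W = (4C−1)/(4C−4) + 0.615/C = 16.391/13.391 + 0.1414 = 1.3655
τ_max = K·8FD/(πd³) → F_max = τ_allow·πd³/(8DK)
F_max = 490·π·4.6³/(8·20.0·1.3655) = 1.4984e+05/218.48 = 685.83 N

686 N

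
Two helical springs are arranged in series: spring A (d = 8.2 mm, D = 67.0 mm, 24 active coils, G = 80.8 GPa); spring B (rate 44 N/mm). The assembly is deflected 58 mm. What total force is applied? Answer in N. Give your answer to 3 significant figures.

321 N

k_A = Gd⁴/(8D³N_a) = (80.8×10³)(8.2⁴)/(8·67.0³·24) = 6.3262 N/mm
Series: 1/k_eq = 1/6.3262 + 1/44 = 0.1808; k_eq = 5.531 N/mm
F = k_eq·δ = 5.531·58 = 320.8 N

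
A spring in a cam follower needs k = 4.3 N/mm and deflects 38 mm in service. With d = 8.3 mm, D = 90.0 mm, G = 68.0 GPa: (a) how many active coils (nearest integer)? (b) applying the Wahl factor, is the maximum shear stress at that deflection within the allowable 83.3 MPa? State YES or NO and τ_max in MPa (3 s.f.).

(a) 13 coils; (b) YES, τ_max = 73.4 MPa

N_a = Gd⁴/(8D³k) = (68.0×10³)(8.3⁴)/(8·90.0³·4.3) = 12.87 → N_a = 13
Actual rate k = Gd⁴/(8D³·13) = 4.2566 N/mm
Working load F = kδ = 4.2566·38 = 161.75 N
C = 90.0/8.3 = 10.8434; K_W = (4C−1)/(4C−4)+0.615/C = 1.1329
τ_max = K_W·8FD/(πd³) = 1.1329·64.832 = 73.449 MPa
τ_max ≤ 83.3 MPa → acceptable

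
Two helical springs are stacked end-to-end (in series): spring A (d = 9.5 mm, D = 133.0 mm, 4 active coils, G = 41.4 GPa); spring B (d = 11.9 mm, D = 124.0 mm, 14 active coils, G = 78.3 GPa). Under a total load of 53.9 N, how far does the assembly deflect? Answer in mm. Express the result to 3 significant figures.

19.4 mm

k_A = Gd⁴/(8D³N_a) = (41.4×10³)(9.5⁴)/(8·133.0³·4) = 4.4791 N/mm
k_B = Gd⁴/(8D³N_a) = (78.3×10³)(11.9⁴)/(8·124.0³·14) = 7.353 N/mm
Series: 1/k_eq = 1/4.4791 + 1/7.353 = 0.35926; k_eq = 2.7835 N/mm
δ = F/k_eq = 53.9/2.7835 = 19.364 mm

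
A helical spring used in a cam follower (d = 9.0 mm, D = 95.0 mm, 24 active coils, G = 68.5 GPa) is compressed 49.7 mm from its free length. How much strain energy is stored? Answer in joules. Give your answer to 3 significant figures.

k = Gd⁴/(8D³N_a) = (68.5×10³)(9.0⁴)/(8·95.0³·24) = 2.7302 N/mm
U = ½kδ² = 0.5 × 2.7302 × 49.7² = 3371.9 N·mm = 3.3719 J

3.37 J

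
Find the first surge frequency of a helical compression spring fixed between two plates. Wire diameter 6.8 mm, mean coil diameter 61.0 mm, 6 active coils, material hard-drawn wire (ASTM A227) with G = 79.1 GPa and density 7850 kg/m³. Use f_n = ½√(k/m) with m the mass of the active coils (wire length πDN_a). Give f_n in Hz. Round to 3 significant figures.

k = Gd⁴/(8D³N_a) = (79.1×10³)(6.8⁴)/(8·61.0³·6) = 15.523 N/mm = 15523 N/m
Wire length L = πDN_a = π·61.0·6 = 1149.8 mm
m = ρ·(πd²/4)·L = 7850 × 36.317×10⁻⁶ m² × 1.1498 m = 0.3278 kg
f_n = ½√(k/m) = 0.5·√(15523/0.3278) = 0.5·√(47356) = 108.81 Hz

109 Hz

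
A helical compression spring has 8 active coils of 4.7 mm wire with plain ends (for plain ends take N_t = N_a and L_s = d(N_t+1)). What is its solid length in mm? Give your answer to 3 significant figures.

plain ends: N_t = N_a = 8
L_s = d·(N_t+1) = 4.7 × 9 = 42.3 mm

42.3 mm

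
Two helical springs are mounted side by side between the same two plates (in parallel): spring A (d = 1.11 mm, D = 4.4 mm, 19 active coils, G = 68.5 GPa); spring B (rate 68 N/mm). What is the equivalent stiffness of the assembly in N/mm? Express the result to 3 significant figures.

k_A = Gd⁴/(8D³N_a) = (68.5×10³)(1.11⁴)/(8·4.4³·19) = 8.0312 N/mm
Parallel: k_eq = 8.0312 + 68 = 76.031 N/mm

76.0 N/mm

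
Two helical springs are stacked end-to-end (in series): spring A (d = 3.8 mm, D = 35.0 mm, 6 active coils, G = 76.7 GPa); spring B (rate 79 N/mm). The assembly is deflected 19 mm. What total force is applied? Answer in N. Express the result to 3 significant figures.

k_A = Gd⁴/(8D³N_a) = (76.7×10³)(3.8⁴)/(8·35.0³·6) = 7.7711 N/mm
Series: 1/k_eq = 1/7.7711 + 1/79 = 0.14134; k_eq = 7.0752 N/mm
F = k_eq·δ = 7.0752·19 = 134.43 N

134 N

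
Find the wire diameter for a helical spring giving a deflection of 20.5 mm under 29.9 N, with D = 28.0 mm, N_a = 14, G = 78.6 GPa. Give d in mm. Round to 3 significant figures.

2.60 mm

Required rate k = F/δ = 29.9/20.5 = 1.4585 N/mm
d = (8D³N_a·k / G)^(1/4) = (8·28.0³·14·1.4585 / (78.6×10³))^0.25
  = (45.623)^0.25 = 2.5989 mm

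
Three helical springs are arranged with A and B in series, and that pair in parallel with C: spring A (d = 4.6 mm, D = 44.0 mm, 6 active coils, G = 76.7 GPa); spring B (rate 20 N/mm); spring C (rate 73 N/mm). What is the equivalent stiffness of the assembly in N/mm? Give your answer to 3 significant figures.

78.9 N/mm

k_A = Gd⁴/(8D³N_a) = (76.7×10³)(4.6⁴)/(8·44.0³·6) = 8.399 N/mm
Springs A,B series: k_AB = 1/(1/8.399+1/20) = 5.915 N/mm; parallel with C: k_eq = 5.915+73 = 78.915 N/mm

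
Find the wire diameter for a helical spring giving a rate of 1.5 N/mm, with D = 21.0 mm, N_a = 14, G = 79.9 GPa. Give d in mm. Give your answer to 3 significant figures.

d = (8D³N_a·k / G)^(1/4) = (8·21.0³·14·1.5 / (79.9×10³))^0.25
  = (19.472)^0.25 = 2.1007 mm

2.10 mm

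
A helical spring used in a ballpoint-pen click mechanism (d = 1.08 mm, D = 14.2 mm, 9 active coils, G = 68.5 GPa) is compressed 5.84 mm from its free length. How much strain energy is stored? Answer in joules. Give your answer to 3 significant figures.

k = Gd⁴/(8D³N_a) = (68.5×10³)(1.08⁴)/(8·14.2³·9) = 0.45205 N/mm
U = ½kδ² = 0.5 × 0.45205 × 5.84² = 7.7087 N·mm = 0.0077087 J

0.00771 J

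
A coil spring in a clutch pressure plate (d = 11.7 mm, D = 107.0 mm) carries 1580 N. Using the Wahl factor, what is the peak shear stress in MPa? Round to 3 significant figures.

312 MPa

Spring index C = D/d = 107.0/11.7 = 9.1453
K_W = (4C−1)/(4C−4) + 0.615/C = 35.581/32.581 + 0.0672 = 1.1593
τ₀ = 8FD/(πd³) = 8·1580·107.0/(π·11.7³) = 1.35248e+06/5031.6 = 268.8 MPa
τ_max = K·τ₀ = 1.1593 × 268.8 = 311.62 MPa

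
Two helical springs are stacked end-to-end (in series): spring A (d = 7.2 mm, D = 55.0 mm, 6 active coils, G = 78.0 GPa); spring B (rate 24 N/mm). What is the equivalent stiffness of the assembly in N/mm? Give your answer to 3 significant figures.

12.5 N/mm

k_A = Gd⁴/(8D³N_a) = (78.0×10³)(7.2⁴)/(8·55.0³·6) = 26.248 N/mm
Series: 1/k_eq = 1/26.248 + 1/24 = 0.079765; k_eq = 12.537 N/mm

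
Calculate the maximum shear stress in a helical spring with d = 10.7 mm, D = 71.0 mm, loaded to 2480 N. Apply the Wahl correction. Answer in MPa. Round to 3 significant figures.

449 MPa

Spring index C = D/d = 71.0/10.7 = 6.6355
K_W = (4C−1)/(4C−4) + 0.615/C = 25.542/22.542 + 0.0927 = 1.2258
τ₀ = 8FD/(πd³) = 8·2480·71.0/(π·10.7³) = 1.40864e+06/3848.6 = 366.01 MPa
τ_max = K·τ₀ = 1.2258 × 366.01 = 448.65 MPa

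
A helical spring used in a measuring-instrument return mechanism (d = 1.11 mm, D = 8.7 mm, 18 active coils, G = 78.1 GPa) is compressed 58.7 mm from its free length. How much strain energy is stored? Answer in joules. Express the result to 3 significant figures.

2.15 J

k = Gd⁴/(8D³N_a) = (78.1×10³)(1.11⁴)/(8·8.7³·18) = 1.2503 N/mm
U = ½kδ² = 0.5 × 1.2503 × 58.7² = 2154.1 N·mm = 2.1541 J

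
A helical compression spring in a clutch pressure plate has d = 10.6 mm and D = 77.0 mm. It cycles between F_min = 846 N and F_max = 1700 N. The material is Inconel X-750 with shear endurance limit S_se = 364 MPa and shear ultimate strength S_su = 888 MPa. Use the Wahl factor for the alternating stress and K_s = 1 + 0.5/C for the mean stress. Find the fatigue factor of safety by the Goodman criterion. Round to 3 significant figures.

C = D/d = 77.0/10.6 = 7.2642; K_W = (4C−1)/(4C−4)+0.615/C = 1.2044; K_s = 1+0.5/C = 1.0688
F_a = (F_max−F_min)/2 = 427 N; F_m = (F_max+F_min)/2 = 1273 N
τ_a = K_W·8F_aD/(πd³) = 1.2044 × 70.298 = 84.666 MPa
τ_m = K_s·8F_mD/(πd³) = 1.0688 × 209.58 = 224 MPa
Goodman: 1/n_f = τ_a/S_se + τ_m/S_su = 84.666/364 + 224/888 = 0.23260 + 0.25225 = 0.48485
n_f = 1/0.48485 = 2.062

2.06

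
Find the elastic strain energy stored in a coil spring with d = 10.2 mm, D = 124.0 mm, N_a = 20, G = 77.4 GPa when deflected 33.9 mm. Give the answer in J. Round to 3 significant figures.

1.58 J

k = Gd⁴/(8D³N_a) = (77.4×10³)(10.2⁴)/(8·124.0³·20) = 2.7464 N/mm
U = ½kδ² = 0.5 × 2.7464 × 33.9² = 1578.1 N·mm = 1.5781 J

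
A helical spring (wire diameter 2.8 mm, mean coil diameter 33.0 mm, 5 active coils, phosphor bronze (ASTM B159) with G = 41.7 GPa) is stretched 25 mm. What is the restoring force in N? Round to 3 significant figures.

44.6 N

k = Gd⁴/(8D³N_a) = (41.7×10³)(2.8⁴)/(8·33.0³·5) = 1.7831 N/mm
F = k·δ = 1.7831 × 25 = 44.577 N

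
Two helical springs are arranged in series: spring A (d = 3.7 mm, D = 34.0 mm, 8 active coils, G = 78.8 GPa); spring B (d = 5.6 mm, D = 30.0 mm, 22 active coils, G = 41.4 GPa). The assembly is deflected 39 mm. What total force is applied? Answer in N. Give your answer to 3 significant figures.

136 N

k_A = Gd⁴/(8D³N_a) = (78.8×10³)(3.7⁴)/(8·34.0³·8) = 5.8711 N/mm
k_B = Gd⁴/(8D³N_a) = (41.4×10³)(5.6⁴)/(8·30.0³·22) = 8.5679 N/mm
Series: 1/k_eq = 1/5.8711 + 1/8.5679 = 0.28704; k_eq = 3.4838 N/mm
F = k_eq·δ = 3.4838·39 = 135.87 N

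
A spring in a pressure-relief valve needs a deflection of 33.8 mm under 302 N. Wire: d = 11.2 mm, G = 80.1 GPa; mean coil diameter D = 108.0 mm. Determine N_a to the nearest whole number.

14

Required rate k = F/δ = 302/33.8 = 8.9349 N/mm
N_a = Gd⁴/(8D³k) = (80.1×10³ × 11.2⁴)/(8 × 108.0³ × 8.9349)
    = 1.26039e+09 / 9.00433e+07 = 14 → 14 coils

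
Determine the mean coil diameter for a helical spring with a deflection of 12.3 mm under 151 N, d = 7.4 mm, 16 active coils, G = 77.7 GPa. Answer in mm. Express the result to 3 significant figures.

52.9 mm

Required rate k = F/δ = 151/12.3 = 12.276 N/mm
D = (Gd⁴/(8N_a·k))^(1/3) = (77.7×10³·7.4⁴/(8·16·12.276))^(1/3)
  = (148274)^(1/3) = 52.9284 mm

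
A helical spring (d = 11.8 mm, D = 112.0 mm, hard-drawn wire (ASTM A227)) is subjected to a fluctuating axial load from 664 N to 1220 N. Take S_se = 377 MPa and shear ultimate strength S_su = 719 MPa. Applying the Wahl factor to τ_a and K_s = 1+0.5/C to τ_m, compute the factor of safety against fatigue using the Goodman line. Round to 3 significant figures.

2.58

C = D/d = 112.0/11.8 = 9.4915; K_W = (4C−1)/(4C−4)+0.615/C = 1.1531; K_s = 1+0.5/C = 1.0527
F_a = (F_max−F_min)/2 = 278 N; F_m = (F_max+F_min)/2 = 942 N
τ_a = K_W·8F_aD/(πd³) = 1.1531 × 48.257 = 55.646 MPa
τ_m = K_s·8F_mD/(πd³) = 1.0527 × 163.52 = 172.13 MPa
Goodman: 1/n_f = τ_a/S_se + τ_m/S_su = 55.646/377 + 172.13/719 = 0.14760 + 0.23940 = 0.387
n_f = 1/0.387 = 2.584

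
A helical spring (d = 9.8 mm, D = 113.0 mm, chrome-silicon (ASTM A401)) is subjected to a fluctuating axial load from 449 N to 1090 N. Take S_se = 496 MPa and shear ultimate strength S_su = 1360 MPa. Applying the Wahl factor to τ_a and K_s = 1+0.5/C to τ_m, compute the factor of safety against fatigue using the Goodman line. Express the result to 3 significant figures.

2.48

C = D/d = 113.0/9.8 = 11.5306; K_W = (4C−1)/(4C−4)+0.615/C = 1.1246; K_s = 1+0.5/C = 1.0434
F_a = (F_max−F_min)/2 = 320.5 N; F_m = (F_max+F_min)/2 = 769.5 N
τ_a = K_W·8F_aD/(πd³) = 1.1246 × 97.987 = 110.19 MPa
τ_m = K_s·8F_mD/(πd³) = 1.0434 × 235.26 = 245.46 MPa
Goodman: 1/n_f = τ_a/S_se + τ_m/S_su = 110.19/496 + 245.46/1360 = 0.22216 + 0.18049 = 0.40265
n_f = 1/0.40265 = 2.484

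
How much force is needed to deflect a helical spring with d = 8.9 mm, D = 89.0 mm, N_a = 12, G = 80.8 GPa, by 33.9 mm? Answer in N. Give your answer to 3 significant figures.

k = Gd⁴/(8D³N_a) = (80.8×10³)(8.9⁴)/(8·89.0³·12) = 7.4908 N/mm
F = k·δ = 7.4908 × 33.9 = 253.94 N

254 N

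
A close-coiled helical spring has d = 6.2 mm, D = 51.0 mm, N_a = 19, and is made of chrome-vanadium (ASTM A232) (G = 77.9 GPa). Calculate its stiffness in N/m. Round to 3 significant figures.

5710 N/m

k = Gd⁴/(8D³N_a) = (77.9×10³ × 6.2⁴) / (8 × 51.0³ × 19)
  = 1.15108e+08 / 2.0163e+07 = 5.7089 N/mm = 5708.9 N/m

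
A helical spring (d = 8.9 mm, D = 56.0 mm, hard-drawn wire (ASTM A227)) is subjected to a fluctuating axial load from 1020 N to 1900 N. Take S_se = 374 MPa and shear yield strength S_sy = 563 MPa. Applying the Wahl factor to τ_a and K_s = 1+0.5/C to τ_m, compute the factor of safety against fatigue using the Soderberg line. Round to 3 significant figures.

C = D/d = 56.0/8.9 = 6.2921; K_W = (4C−1)/(4C−4)+0.615/C = 1.2395; K_s = 1+0.5/C = 1.0795
F_a = (F_max−F_min)/2 = 440 N; F_m = (F_max+F_min)/2 = 1460 N
τ_a = K_W·8F_aD/(πd³) = 1.2395 × 89.004 = 110.32 MPa
τ_m = K_s·8F_mD/(πd³) = 1.0795 × 295.33 = 318.8 MPa
Soderberg: 1/n_f = τ_a/S_se + τ_m/S_sy = 110.32/374 + 318.8/563 = 0.29497 + 0.56625 = 0.86122
n_f = 1/0.86122 = 1.161

1.16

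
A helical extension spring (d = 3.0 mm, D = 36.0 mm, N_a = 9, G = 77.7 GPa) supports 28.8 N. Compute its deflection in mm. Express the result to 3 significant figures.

k = Gd⁴/(8D³N_a) = (77.7×10³)(3.0⁴)/(8·36.0³·9) = 1.8736 N/mm
δ = F/k = 28.8 / 1.8736 = 15.372 mm

15.4 mm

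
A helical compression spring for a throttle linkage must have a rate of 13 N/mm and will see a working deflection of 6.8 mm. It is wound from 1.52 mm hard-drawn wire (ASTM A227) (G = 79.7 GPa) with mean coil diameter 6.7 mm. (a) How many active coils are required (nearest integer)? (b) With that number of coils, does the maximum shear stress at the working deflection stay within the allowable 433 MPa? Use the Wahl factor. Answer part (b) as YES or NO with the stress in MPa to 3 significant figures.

(a) 14 coils; (b) NO, τ_max = 567 MPa

N_a = Gd⁴/(8D³k) = (79.7×10³)(1.52⁴)/(8·6.7³·13) = 13.6 → N_a = 14
Actual rate k = Gd⁴/(8D³·14) = 12.63 N/mm
Working load F = kδ = 12.63·6.8 = 85.881 N
C = 6.7/1.52 = 4.4079; K_W = (4C−1)/(4C−4)+0.615/C = 1.3596
τ_max = K_W·8FD/(πd³) = 1.3596·417.24 = 567.28 MPa
τ_max > 433 MPa → exceeds allowable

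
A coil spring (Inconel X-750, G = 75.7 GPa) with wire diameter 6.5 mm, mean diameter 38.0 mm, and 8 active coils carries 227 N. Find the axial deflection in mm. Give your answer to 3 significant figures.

k = Gd⁴/(8D³N_a) = (75.7×10³)(6.5⁴)/(8·38.0³·8) = 38.479 N/mm
δ = F/k = 227 / 38.479 = 5.8994 mm

5.90 mm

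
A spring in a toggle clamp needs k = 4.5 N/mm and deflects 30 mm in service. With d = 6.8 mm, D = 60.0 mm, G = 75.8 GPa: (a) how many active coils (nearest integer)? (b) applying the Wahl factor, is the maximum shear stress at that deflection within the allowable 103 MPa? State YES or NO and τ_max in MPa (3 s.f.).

(a) 21 coils; (b) YES, τ_max = 75.9 MPa

N_a = Gd⁴/(8D³k) = (75.8×10³)(6.8⁴)/(8·60.0³·4.5) = 20.84 → N_a = 21
Actual rate k = Gd⁴/(8D³·21) = 4.4662 N/mm
Working load F = kδ = 4.4662·30 = 133.99 N
C = 60.0/6.8 = 8.8235; K_W = (4C−1)/(4C−4)+0.615/C = 1.1656
τ_max = K_W·8FD/(πd³) = 1.1656·65.107 = 75.886 MPa
τ_max ≤ 103 MPa → acceptable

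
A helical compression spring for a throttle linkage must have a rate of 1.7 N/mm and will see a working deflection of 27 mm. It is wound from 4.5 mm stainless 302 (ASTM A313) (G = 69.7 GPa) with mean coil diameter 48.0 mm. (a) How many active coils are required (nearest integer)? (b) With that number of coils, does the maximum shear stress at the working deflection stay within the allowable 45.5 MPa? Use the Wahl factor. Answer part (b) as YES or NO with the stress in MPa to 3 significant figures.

N_a = Gd⁴/(8D³k) = (69.7×10³)(4.5⁴)/(8·48.0³·1.7) = 19 → N_a = 19
Actual rate k = Gd⁴/(8D³·19) = 1.7003 N/mm
Working load F = kδ = 1.7003·27 = 45.907 N
C = 48.0/4.5 = 10.6667; K_W = (4C−1)/(4C−4)+0.615/C = 1.1352
τ_max = K_W·8FD/(πd³) = 1.1352·61.578 = 69.906 MPa
τ_max > 45.5 MPa → exceeds allowable

(a) 19 coils; (b) NO, τ_max = 69.9 MPa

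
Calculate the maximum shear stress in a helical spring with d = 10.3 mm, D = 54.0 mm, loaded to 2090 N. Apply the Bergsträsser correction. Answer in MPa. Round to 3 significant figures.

Spring index C = D/d = 54.0/10.3 = 5.2427
K_B = (4C+2)/(4C−3) = 22.971/17.971 = 1.2782
τ₀ = 8FD/(πd³) = 8·2090·54.0/(π·10.3³) = 902880/3432.9 = 263.01 MPa
τ_max = K·τ₀ = 1.2782 × 263.01 = 336.18 MPa

336 MPa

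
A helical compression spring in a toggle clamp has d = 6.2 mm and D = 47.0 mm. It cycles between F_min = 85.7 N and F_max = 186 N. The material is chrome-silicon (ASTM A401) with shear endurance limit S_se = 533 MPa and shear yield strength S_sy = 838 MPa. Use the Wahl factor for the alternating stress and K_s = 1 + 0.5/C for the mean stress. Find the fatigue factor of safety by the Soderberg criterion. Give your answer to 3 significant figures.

6.98

C = D/d = 47.0/6.2 = 7.5806; K_W = (4C−1)/(4C−4)+0.615/C = 1.1951; K_s = 1+0.5/C = 1.0660
F_a = (F_max−F_min)/2 = 50.15 N; F_m = (F_max+F_min)/2 = 135.85 N
τ_a = K_W·8F_aD/(πd³) = 1.1951 × 25.185 = 30.098 MPa
τ_m = K_s·8F_mD/(πd³) = 1.0660 × 68.222 = 72.721 MPa
Soderberg: 1/n_f = τ_a/S_se + τ_m/S_sy = 30.098/533 + 72.721/838 = 0.05647 + 0.08678 = 0.14325
n_f = 1/0.14325 = 6.981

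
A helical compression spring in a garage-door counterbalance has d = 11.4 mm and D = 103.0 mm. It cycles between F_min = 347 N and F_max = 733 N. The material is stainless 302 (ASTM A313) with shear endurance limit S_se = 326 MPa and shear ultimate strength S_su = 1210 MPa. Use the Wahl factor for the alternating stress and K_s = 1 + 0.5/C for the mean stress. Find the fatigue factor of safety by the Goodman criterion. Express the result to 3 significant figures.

C = D/d = 103.0/11.4 = 9.0351; K_W = (4C−1)/(4C−4)+0.615/C = 1.1614; K_s = 1+0.5/C = 1.0553
F_a = (F_max−F_min)/2 = 193 N; F_m = (F_max+F_min)/2 = 540 N
τ_a = K_W·8F_aD/(πd³) = 1.1614 × 34.168 = 39.683 MPa
τ_m = K_s·8F_mD/(πd³) = 1.0553 × 95.6 = 100.89 MPa
Goodman: 1/n_f = τ_a/S_se + τ_m/S_su = 39.683/326 + 100.89/1210 = 0.12173 + 0.08338 = 0.20511
n_f = 1/0.20511 = 4.875

4.88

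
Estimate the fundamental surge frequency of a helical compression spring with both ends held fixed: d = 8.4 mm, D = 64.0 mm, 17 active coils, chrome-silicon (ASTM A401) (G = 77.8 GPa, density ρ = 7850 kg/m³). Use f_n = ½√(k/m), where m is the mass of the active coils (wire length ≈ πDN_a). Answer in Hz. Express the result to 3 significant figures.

k = Gd⁴/(8D³N_a) = (77.8×10³)(8.4⁴)/(8·64.0³·17) = 10.865 N/mm = 10865 N/m
Wire length L = πDN_a = π·64.0·17 = 3418.1 mm
m = ρ·(πd²/4)·L = 7850 × 55.418×10⁻⁶ m² × 3.4181 m = 1.487 kg
f_n = ½√(k/m) = 0.5·√(10865/1.487) = 0.5·√(7306.7) = 42.74 Hz

42.7 Hz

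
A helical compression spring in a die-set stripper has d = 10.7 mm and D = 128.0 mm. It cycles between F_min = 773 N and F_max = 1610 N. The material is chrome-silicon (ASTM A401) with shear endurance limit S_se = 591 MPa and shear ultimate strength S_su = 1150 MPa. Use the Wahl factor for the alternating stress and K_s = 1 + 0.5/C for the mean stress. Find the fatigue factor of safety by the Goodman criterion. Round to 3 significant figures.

C = D/d = 128.0/10.7 = 11.9626; K_W = (4C−1)/(4C−4)+0.615/C = 1.1198; K_s = 1+0.5/C = 1.0418
F_a = (F_max−F_min)/2 = 418.5 N; F_m = (F_max+F_min)/2 = 1191.5 N
τ_a = K_W·8F_aD/(πd³) = 1.1198 × 111.35 = 124.69 MPa
τ_m = K_s·8F_mD/(πd³) = 1.0418 × 317.02 = 330.28 MPa
Goodman: 1/n_f = τ_a/S_se + τ_m/S_su = 124.69/591 + 330.28/1150 = 0.21099 + 0.28720 = 0.49818
n_f = 1/0.49818 = 2.007

2.01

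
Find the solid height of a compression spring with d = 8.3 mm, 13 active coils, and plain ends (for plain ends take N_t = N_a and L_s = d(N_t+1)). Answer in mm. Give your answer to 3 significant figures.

plain ends: N_t = N_a = 13
L_s = d·(N_t+1) = 8.3 × 14 = 116.2 mm

116 mm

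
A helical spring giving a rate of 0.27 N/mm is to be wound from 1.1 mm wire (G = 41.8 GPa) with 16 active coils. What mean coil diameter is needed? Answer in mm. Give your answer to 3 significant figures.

12.1 mm

D = (Gd⁴/(8N_a·k))^(1/3) = (41.8×10³·1.1⁴/(8·16·0.27))^(1/3)
  = (1770.82)^(1/3) = 12.0983 mm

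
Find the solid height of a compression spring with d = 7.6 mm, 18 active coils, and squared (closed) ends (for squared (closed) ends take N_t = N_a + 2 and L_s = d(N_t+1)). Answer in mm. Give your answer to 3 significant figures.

squared (closed) ends: N_t = N_a + 2 = 18 + 2 = 20
L_s = d·(N_t+1) = 7.6 × 21 = 159.6 mm

160 mm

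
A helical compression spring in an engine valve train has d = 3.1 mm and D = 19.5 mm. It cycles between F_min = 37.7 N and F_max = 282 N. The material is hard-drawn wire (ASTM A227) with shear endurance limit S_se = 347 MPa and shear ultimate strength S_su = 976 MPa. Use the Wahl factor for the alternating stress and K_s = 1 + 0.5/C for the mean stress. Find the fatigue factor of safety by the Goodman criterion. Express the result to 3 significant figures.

0.978

C = D/d = 19.5/3.1 = 6.2903; K_W = (4C−1)/(4C−4)+0.615/C = 1.2395; K_s = 1+0.5/C = 1.0795
F_a = (F_max−F_min)/2 = 122.15 N; F_m = (F_max+F_min)/2 = 159.85 N
τ_a = K_W·8F_aD/(πd³) = 1.2395 × 203.6 = 252.37 MPa
τ_m = K_s·8F_mD/(πd³) = 1.0795 × 266.44 = 287.62 MPa
Goodman: 1/n_f = τ_a/S_se + τ_m/S_su = 252.37/347 + 287.62/976 = 0.72730 + 0.29469 = 1.022
n_f = 1/1.022 = 0.9785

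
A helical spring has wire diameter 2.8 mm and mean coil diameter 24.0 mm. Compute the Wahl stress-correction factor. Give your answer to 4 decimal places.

1.1708

C = D/d = 24.0/2.8 = 8.5714
K_W = (4C−1)/(4C−4) + 0.615/C = 33.286/30.286 + 0.0717 = 1.1708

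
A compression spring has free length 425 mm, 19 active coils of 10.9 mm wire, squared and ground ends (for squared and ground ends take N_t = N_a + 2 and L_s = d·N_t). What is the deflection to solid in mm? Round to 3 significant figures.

N_t = 21; L_s = 10.9·21 = 228.9 mm
δ_solid = L₀ − L_s = 425 − 228.9 = 196.1 mm

196 mm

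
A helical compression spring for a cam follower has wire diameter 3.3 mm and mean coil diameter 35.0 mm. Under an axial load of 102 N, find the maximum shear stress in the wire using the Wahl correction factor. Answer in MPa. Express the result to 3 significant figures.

Spring index C = D/d = 35.0/3.3 = 10.6061
K_W = (4C−1)/(4C−4) + 0.615/C = 41.424/38.424 + 0.0580 = 1.1361
τ₀ = 8FD/(πd³) = 8·102·35.0/(π·3.3³) = 28560/112.9 = 252.97 MPa
τ_max = K·τ₀ = 1.1361 × 252.97 = 287.39 MPa

287 MPa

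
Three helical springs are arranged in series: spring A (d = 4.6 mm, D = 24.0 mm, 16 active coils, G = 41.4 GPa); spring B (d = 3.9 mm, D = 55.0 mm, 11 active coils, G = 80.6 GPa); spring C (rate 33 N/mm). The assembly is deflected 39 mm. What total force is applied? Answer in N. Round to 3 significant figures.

42.8 N

k_A = Gd⁴/(8D³N_a) = (41.4×10³)(4.6⁴)/(8·24.0³·16) = 10.476 N/mm
k_B = Gd⁴/(8D³N_a) = (80.6×10³)(3.9⁴)/(8·55.0³·11) = 1.2736 N/mm
Series: 1/k_eq = 1/10.476 + 1/1.2736 + 1/33 = 0.91096; k_eq = 1.0977 N/mm
F = k_eq·δ = 1.0977·39 = 42.812 N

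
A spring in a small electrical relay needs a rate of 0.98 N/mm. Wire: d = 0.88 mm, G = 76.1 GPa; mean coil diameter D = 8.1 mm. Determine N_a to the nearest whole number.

N_a = Gd⁴/(8D³k) = (76.1×10³ × 0.88⁴)/(8 × 8.1³ × 0.98)
    = 45636.8 / 4166.5 = 10.95 → 11 coils

11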